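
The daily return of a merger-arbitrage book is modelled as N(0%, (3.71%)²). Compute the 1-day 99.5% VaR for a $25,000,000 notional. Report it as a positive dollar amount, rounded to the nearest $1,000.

$2,389,000

At 99.5% one-sided, z = 2.576.
VaR = z·σ = 2.576 × 3.71% = 9.557%.
On $25,000,000: 0.09557 × $25,000,000 = $2,389,250.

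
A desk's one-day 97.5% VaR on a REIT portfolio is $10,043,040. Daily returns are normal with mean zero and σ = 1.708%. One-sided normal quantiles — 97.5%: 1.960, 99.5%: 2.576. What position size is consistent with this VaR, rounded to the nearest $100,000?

$300,000,000

VaR as a fraction of value: z·σ = 1.960 × 1.708% = 3.34768%.
Position = $10,043,040 / 0.0334768 = $300,000,000.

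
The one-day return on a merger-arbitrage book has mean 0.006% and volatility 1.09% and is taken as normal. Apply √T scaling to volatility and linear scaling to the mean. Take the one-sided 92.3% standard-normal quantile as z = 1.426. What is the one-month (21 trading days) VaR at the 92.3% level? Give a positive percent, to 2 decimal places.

σ_{21d} = 1.09% × √21 = 4.995%; μ_{21d} = 21 × 0.006% = 0.126%.
VaR = −(0.126%) + 1.426 × 4.995% = 6.997%.

7.00%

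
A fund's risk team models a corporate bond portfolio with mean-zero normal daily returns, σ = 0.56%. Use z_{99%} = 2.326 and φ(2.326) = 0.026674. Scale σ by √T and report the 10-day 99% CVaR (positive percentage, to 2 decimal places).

σ_{10d} = 0.56% × √10 = 1.771%.
ES multiplier = φ(z)/(1−α) = 0.026674/0.01 = 2.667.
ES = 1.771% × 2.667 = 4.723%.

4.72%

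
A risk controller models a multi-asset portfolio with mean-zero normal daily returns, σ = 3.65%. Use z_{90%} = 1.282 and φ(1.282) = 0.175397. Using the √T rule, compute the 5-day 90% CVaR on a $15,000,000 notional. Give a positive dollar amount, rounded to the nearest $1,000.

σ_{5d} = 3.65% × √5 = 8.162%.
ES multiplier = φ(z)/(1−α) = 0.175397/0.1 = 1.754.
ES = 8.162% × 1.754 = 14.316%; on $15,000,000: $2,147,400.

$2,147,000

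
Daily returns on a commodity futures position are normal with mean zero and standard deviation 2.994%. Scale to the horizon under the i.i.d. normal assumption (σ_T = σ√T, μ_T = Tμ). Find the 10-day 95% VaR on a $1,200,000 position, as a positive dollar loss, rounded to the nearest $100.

At 95%, z = 1.645.
σ_{10d} = 2.994% × √10 = 9.468%.
VaR = 1.645 × 9.468% = 15.575%.
On $1,200,000: 0.15575 × $1,200,000 = $186,900.

$186,900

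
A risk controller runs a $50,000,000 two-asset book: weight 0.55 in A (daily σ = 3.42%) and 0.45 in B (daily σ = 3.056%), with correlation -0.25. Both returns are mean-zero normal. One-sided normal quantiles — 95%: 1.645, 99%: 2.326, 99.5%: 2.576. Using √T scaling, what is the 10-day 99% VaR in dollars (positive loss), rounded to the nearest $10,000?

σ_p = √(0.55²·3.42² + 0.45²·3.056² + 2·-0.25·0.55·0.45·3.42·3.056) = 2.034%.
σ_{10d} = 2.034% × √10 = 6.432%.
VaR = 2.326 × 6.432% = 14.961%; on $50,000,000 that is $7,480,500.

$7,480,000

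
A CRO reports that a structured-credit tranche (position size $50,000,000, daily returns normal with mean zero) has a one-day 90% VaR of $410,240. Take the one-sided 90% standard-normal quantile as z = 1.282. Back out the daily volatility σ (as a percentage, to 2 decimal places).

0.64%

VaR as a fraction: $410,240 / $50,000,000 = 0.820%.
σ = VaR / z = 0.820% / 1.282 = 0.640%.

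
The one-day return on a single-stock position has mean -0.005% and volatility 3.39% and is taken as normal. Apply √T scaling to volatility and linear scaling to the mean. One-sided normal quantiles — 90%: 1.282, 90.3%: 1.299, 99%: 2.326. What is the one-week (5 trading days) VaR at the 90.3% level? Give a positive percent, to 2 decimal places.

σ_{5d} = 3.39% × √5 = 7.580%; μ_{5d} = 5 × -0.005% = -0.025%.
VaR = −(-0.025%) + 1.299 × 7.580% = 9.871%.

9.87%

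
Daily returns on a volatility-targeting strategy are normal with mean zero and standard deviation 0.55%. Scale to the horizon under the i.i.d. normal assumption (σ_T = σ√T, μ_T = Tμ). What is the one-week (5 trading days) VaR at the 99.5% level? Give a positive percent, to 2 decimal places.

3.17%

At 99.5%, z = 2.576.
σ_{5d} = 0.55% × √5 = 1.230%.
VaR = 2.576 × 1.230% = 3.168%.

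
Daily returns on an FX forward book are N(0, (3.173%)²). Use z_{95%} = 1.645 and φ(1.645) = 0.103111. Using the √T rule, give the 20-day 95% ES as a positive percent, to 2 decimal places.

σ_{20d} = 3.173% × √20 = 14.190%.
ES multiplier = φ(z)/(1−α) = 0.103111/0.05 = 2.062.
ES = 14.190% × 2.062 = 29.260%.

29.26%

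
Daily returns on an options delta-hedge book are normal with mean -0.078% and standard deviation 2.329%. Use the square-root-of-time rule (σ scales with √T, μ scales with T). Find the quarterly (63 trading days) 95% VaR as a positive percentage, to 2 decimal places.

35.32%

At 95%, z = 1.645.
σ_{63d} = 2.329% × √63 = 18.486%; μ_{63d} = 63 × -0.078% = -4.914%.
VaR = −(-4.914%) + 1.645 × 18.486% = 35.323%.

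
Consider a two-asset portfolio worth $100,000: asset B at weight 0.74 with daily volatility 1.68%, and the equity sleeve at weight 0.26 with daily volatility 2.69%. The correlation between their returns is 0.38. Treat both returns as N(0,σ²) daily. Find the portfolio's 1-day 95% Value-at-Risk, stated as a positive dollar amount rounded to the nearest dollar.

$2,701

σ_p² = 0.74²·1.68² + 0.26²·2.69² + 2·0.38·0.74·0.26·1.68·2.69 = 2.6955 (%²).
σ_p = √2.6955 = 1.642%.
At 95%, z = 1.645.
VaR = 1.645 × 1.642% = 2.701%; on $100,000 that is $2,701.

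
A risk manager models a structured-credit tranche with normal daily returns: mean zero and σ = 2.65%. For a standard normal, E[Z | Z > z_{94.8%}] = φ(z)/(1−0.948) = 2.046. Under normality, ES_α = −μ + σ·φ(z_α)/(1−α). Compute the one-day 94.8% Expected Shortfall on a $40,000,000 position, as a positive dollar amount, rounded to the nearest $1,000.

$2,169,000

ES = 2.65% × 2.046 = 5.422%.
On $40,000,000: 0.05422 × $40,000,000 = $2,168,800.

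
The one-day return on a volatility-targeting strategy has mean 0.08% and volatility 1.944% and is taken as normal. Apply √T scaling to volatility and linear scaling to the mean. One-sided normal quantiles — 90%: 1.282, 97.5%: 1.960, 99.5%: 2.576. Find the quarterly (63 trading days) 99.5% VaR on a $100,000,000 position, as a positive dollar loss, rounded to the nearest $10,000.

$34,710,000

σ_{63d} = 1.944% × √63 = 15.430%; μ_{63d} = 63 × 0.08% = 5.040%.
VaR = −(5.040%) + 2.576 × 15.430% = 34.708%.
On $100,000,000: 0.34708 × $100,000,000 = $34,708,000.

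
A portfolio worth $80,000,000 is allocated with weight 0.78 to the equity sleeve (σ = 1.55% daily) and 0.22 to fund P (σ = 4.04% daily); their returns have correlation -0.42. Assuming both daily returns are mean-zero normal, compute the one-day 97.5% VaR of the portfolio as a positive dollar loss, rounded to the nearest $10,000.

σ_p² = 0.78²·1.55² + 0.22²·4.04² + 2·-0.42·0.78·0.22·1.55·4.04 = 1.3490 (%²).
σ_p = √1.3490 = 1.161%.
At 97.5%, z = 1.960.
VaR = 1.960 × 1.161% = 2.276%; on $80,000,000 that is $1,820,800.

$1,820,000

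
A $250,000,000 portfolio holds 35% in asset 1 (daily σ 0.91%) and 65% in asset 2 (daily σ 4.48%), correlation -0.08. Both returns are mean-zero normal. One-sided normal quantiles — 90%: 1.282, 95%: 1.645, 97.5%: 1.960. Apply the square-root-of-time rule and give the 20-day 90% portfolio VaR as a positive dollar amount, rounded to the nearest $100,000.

$41,600,000

σ_p = √(0.35²·0.91² + 0.65²·4.48² + 2·-0.08·0.35·0.65·0.91·4.48) = 2.904%.
σ_{20d} = 2.904% × √20 = 12.987%.
VaR = 1.282 × 12.987% = 16.649%; on $250,000,000 that is $41,622,500.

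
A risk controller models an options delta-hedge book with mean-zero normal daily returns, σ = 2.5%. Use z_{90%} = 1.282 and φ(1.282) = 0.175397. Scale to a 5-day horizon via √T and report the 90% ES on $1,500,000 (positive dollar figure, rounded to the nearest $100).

σ_{5d} = 2.5% × √5 = 5.590%.
ES multiplier = φ(z)/(1−α) = 0.175397/0.1 = 1.754.
ES = 5.590% × 1.754 = 9.805%; on $1,500,000: $147,075.

$147,100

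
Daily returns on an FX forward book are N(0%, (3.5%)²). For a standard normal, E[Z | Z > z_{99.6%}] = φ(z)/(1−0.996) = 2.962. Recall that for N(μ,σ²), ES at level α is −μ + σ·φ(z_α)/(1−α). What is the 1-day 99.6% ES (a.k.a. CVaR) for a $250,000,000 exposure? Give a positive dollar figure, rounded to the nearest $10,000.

ES = 3.5% × 2.962 = 10.367%.
On $250,000,000: 0.10367 × $250,000,000 = $25,917,500.

$25,920,000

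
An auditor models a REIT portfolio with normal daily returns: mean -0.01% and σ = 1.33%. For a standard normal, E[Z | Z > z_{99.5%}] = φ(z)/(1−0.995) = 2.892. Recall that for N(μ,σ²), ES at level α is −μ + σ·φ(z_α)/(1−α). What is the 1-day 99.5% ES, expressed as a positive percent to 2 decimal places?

ES = −(-0.01%) + 1.33% × 2.892 = 3.856%.

3.86%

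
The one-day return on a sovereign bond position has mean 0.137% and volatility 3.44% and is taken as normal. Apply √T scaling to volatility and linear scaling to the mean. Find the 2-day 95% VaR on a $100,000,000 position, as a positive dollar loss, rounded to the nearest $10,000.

At 95%, z = 1.645.
σ_{2d} = 3.44% × √2 = 4.865%; μ_{2d} = 2 × 0.137% = 0.274%.
VaR = −(0.274%) + 1.645 × 4.865% = 7.729%.
On $100,000,000: 0.07729 × $100,000,000 = $7,729,000.

$7,730,000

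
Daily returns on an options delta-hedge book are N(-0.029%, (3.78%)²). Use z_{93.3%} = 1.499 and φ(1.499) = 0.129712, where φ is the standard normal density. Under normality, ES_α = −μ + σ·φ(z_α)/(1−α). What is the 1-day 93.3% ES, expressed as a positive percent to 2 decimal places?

7.35%

Tail multiplier: φ(z)/(1−α) = 0.129712 / 0.067 = 1.936.
ES = −(-0.029%) + 3.78% × 1.936 = 7.347%.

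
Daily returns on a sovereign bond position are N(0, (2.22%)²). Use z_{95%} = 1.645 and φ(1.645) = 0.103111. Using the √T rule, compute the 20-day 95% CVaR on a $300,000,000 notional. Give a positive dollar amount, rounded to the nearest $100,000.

σ_{20d} = 2.22% × √20 = 9.928%.
ES multiplier = φ(z)/(1−α) = 0.103111/0.05 = 2.062.
ES = 9.928% × 2.062 = 20.472%; on $300,000,000: $61,416,000.

$61,400,000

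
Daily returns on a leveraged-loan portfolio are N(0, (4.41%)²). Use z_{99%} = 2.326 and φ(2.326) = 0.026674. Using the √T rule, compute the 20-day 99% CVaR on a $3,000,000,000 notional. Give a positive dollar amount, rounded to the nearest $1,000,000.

σ_{20d} = 4.41% × √20 = 19.722%.
ES multiplier = φ(z)/(1−α) = 0.026674/0.01 = 2.667.
ES = 19.722% × 2.667 = 52.599%; on $3,000,000,000: $1,577,970,000.

$1,578,000,000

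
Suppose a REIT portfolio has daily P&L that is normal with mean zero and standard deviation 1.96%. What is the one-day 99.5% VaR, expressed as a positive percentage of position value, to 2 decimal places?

5.05%

At 99.5% one-sided, z = 2.576.
VaR = z·σ = 2.576 × 1.96% = 5.049%.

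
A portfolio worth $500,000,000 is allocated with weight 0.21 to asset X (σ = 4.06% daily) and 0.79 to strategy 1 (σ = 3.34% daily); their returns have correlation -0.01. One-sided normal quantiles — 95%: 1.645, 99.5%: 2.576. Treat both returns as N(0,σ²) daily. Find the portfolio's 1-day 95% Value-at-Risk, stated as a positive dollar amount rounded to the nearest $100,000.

σ_p² = 0.21²·4.06² + 0.79²·3.34² + 2·-0.01·0.21·0.79·4.06·3.34 = 7.6441 (%²).
σ_p = √7.6441 = 2.765%.
VaR = 1.645 × 2.765% = 4.548%; on $500,000,000 that is $22,740,000.

$22,700,000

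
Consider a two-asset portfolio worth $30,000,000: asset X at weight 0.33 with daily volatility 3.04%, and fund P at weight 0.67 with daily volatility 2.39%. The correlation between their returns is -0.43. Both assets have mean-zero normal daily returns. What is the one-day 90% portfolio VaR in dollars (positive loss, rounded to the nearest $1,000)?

σ_p² = 0.33²·3.04² + 0.67²·2.39² + 2·-0.43·0.33·0.67·3.04·2.39 = 2.1890 (%²).
σ_p = √2.1890 = 1.480%.
At 90%, z = 1.282.
VaR = 1.282 × 1.480% = 1.897%; on $30,000,000 that is $569,100.

$569,000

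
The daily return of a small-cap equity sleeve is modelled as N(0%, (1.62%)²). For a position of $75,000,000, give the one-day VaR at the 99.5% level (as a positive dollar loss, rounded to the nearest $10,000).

At 99.5% one-sided, z = 2.576.
VaR = z·σ = 2.576 × 1.62% = 4.173%.
On $75,000,000: 0.04173 × $75,000,000 = $3,129,750.

$3,130,000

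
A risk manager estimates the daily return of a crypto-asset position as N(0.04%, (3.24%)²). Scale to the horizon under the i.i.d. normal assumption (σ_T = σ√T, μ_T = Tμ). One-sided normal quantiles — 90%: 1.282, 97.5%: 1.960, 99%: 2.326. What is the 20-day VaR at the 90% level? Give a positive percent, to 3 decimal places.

σ_{20d} = 3.24% × √20 = 14.490%; μ_{20d} = 20 × 0.04% = 0.800%.
VaR = −(0.800%) + 1.282 × 14.490% = 17.776%.

17.776%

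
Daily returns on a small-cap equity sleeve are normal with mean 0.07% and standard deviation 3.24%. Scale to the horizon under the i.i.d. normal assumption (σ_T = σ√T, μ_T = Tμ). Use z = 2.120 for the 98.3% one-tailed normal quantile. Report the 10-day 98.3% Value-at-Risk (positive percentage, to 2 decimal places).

21.02%

σ_{10d} = 3.24% × √10 = 10.246%; μ_{10d} = 10 × 0.07% = 0.700%.
VaR = −(0.700%) + 2.120 × 10.246% = 21.022%.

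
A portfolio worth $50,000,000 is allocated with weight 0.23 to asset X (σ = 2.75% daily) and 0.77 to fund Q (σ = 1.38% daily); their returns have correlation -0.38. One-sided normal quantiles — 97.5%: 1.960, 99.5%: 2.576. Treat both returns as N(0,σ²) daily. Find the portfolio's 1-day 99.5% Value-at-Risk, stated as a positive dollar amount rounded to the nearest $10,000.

σ_p² = 0.23²·2.75² + 0.77²·1.38² + 2·-0.38·0.23·0.77·2.75·1.38 = 1.0184 (%²).
σ_p = √1.0184 = 1.009%.
VaR = 2.576 × 1.009% = 2.599%; on $50,000,000 that is $1,299,500.

$1,300,000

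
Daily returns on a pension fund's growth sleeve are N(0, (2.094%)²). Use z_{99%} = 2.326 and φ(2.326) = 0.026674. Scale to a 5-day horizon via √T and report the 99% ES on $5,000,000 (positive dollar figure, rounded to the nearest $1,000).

$624,000

σ_{5d} = 2.094% × √5 = 4.682%.
ES multiplier = φ(z)/(1−α) = 0.026674/0.01 = 2.667.
ES = 4.682% × 2.667 = 12.487%; on $5,000,000: $624,350.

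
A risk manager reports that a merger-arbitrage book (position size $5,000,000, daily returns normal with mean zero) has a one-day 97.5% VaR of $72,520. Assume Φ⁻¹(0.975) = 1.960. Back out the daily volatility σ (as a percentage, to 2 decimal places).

VaR as a fraction: $72,520 / $5,000,000 = 1.450%.
σ = VaR / z = 1.450% / 1.960 = 0.740%.

0.74%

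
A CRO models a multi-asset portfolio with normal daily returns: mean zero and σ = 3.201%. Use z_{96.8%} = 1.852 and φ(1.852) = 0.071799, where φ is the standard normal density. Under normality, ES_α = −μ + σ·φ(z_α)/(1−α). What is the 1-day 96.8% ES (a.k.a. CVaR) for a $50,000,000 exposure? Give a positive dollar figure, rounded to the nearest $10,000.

Tail multiplier: φ(z)/(1−α) = 0.071799 / 0.032 = 2.244.
ES = 3.201% × 2.244 = 7.183%.
On $50,000,000: 0.07183 × $50,000,000 = $3,591,500.

$3,590,000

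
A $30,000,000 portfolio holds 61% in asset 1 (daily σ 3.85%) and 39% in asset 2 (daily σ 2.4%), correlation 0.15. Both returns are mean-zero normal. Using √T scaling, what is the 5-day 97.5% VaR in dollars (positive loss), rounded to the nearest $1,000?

$3,491,000

σ_p = √(0.61²·3.85² + 0.39²·2.4² + 2·0.15·0.61·0.39·3.85·2.4) = 2.655%.
σ_{5d} = 2.655% × √5 = 5.937%.
z(97.5%) = 1.960.
VaR = 1.960 × 5.937% = 11.637%; on $30,000,000 that is $3,491,100.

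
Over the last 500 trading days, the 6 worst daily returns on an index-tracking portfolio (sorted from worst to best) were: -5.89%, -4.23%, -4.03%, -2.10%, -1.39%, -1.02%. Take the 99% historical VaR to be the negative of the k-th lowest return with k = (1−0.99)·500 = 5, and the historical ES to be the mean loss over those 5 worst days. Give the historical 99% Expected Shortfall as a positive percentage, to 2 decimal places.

3.53%

The 5 worst returns sum to -17.64%.
ES = −(-17.64%) / 5 = 3.528% ≈ 3.53%.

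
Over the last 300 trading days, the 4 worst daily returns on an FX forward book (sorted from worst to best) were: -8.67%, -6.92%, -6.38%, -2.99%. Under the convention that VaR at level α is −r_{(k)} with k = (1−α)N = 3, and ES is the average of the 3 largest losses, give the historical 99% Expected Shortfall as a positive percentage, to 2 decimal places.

7.32%

The 3 worst returns sum to -21.97%.
ES = −(-21.97%) / 3 = 7.3233…% ≈ 7.32%.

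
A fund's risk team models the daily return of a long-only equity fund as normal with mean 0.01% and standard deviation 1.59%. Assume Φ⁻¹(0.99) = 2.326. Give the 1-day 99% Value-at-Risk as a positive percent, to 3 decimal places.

3.688%

VaR = −μ + z·σ = −(0.01%) + 2.326 × 1.59% = 3.688%.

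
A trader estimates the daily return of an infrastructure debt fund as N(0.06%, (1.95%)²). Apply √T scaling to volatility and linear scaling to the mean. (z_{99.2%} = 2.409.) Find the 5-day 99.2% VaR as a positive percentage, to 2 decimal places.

σ_{5d} = 1.95% × √5 = 4.360%; μ_{5d} = 5 × 0.06% = 0.300%.
VaR = −(0.300%) + 2.409 × 4.360% = 10.203%.

10.20%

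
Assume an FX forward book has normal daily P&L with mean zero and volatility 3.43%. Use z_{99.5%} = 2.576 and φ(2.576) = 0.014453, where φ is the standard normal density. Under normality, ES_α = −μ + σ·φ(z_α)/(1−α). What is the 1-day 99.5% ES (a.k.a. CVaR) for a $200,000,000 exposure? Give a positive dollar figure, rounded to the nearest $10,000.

$19,830,000

Tail multiplier: φ(z)/(1−α) = 0.014453 / 0.005 = 2.891.
ES = 3.43% × 2.891 = 9.916%.
On $200,000,000: 0.09916 × $200,000,000 = $19,832,000.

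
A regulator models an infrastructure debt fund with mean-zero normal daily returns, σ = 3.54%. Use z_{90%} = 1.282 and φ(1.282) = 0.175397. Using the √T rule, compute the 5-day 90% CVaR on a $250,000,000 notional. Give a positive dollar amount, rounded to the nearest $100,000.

σ_{5d} = 3.54% × √5 = 7.916%.
ES multiplier = φ(z)/(1−α) = 0.175397/0.1 = 1.754.
ES = 7.916% × 1.754 = 13.885%; on $250,000,000: $34,712,500.

$34,700,000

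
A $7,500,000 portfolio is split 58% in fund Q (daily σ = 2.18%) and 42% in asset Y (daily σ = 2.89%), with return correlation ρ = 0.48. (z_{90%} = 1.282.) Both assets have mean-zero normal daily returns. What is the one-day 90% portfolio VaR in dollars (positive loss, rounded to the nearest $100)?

$205,000

σ_p² = 0.58²·2.18² + 0.42²·2.89² + 2·0.48·0.58·0.42·2.18·2.89 = 4.5454 (%²).
σ_p = √4.5454 = 2.132%.
VaR = 1.282 × 2.132% = 2.733%; on $7,500,000 that is $204,975.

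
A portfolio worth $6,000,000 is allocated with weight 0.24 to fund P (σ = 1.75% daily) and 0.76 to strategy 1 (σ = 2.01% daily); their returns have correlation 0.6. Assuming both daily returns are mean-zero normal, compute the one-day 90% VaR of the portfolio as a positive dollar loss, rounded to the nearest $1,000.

σ_p² = 0.24²·1.75² + 0.76²·2.01² + 2·0.6·0.24·0.76·1.75·2.01 = 3.2799 (%²).
σ_p = √3.2799 = 1.811%.
At 90%, z = 1.282.
VaR = 1.282 × 1.811% = 2.322%; on $6,000,000 that is $139,320.

$139,000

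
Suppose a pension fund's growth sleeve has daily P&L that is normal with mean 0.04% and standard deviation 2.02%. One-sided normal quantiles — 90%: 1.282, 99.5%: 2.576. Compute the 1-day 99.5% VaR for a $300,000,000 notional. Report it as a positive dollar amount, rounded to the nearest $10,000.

$15,490,000

VaR = −μ + z·σ = −(0.04%) + 2.576 × 2.02% = 5.164%.
On $300,000,000: 0.05164 × $300,000,000 = $15,492,000.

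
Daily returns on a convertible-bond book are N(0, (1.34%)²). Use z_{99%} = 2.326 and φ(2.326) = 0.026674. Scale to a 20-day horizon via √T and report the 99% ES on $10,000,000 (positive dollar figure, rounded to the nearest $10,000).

$1,600,000

σ_{20d} = 1.34% × √20 = 5.993%.
ES multiplier = φ(z)/(1−α) = 0.026674/0.01 = 2.667.
ES = 5.993% × 2.667 = 15.983%; on $10,000,000: $1,598,300.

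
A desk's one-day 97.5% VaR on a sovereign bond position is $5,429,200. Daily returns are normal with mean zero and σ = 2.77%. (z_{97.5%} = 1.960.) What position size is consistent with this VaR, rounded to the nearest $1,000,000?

$100,000,000

VaR as a fraction of value: z·σ = 1.960 × 2.77% = 5.4292%.
Position = $5,429,200 / 0.054292 = $100,000,000.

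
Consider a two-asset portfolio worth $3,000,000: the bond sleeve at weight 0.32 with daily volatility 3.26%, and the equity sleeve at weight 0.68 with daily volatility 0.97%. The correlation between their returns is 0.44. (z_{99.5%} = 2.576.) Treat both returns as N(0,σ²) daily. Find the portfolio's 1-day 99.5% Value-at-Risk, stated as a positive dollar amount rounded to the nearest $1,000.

$113,000

σ_p² = 0.32²·3.26² + 0.68²·0.97² + 2·0.44·0.32·0.68·3.26·0.97 = 2.1289 (%²).
σ_p = √2.1289 = 1.459%.
VaR = 2.576 × 1.459% = 3.758%; on $3,000,000 that is $112,740.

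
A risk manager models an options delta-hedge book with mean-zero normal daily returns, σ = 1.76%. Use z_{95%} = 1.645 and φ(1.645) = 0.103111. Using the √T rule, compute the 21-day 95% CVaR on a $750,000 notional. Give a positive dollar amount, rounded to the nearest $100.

$124,700

σ_{21d} = 1.76% × √21 = 8.065%.
ES multiplier = φ(z)/(1−α) = 0.103111/0.05 = 2.062.
ES = 8.065% × 2.062 = 16.630%; on $750,000: $124,725.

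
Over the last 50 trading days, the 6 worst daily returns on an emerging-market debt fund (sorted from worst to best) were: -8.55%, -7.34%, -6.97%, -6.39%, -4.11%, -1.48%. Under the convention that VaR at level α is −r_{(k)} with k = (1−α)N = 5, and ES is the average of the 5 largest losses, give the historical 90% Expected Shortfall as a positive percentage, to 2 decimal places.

6.67%

The 5 worst returns sum to -33.36%.
ES = −(-33.36%) / 5 = 6.672% ≈ 6.67%.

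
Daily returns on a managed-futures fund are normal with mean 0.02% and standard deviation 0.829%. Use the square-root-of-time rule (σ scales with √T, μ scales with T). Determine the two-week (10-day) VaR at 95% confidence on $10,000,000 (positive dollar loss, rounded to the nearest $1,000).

$411,000

At 95%, z = 1.645.
σ_{10d} = 0.829% × √10 = 2.622%; μ_{10d} = 10 × 0.02% = 0.200%.
VaR = −(0.200%) + 1.645 × 2.622% = 4.113%.
On $10,000,000: 0.04113 × $10,000,000 = $411,300.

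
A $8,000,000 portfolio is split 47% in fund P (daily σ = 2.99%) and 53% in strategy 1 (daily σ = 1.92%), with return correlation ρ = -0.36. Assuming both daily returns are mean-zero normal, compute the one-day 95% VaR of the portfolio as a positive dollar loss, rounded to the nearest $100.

σ_p² = 0.47²·2.99² + 0.53²·1.92² + 2·-0.36·0.47·0.53·2.99·1.92 = 1.9808 (%²).
σ_p = √1.9808 = 1.407%.
At 95%, z = 1.645.
VaR = 1.645 × 1.407% = 2.315%; on $8,000,000 that is $185,200.

$185,200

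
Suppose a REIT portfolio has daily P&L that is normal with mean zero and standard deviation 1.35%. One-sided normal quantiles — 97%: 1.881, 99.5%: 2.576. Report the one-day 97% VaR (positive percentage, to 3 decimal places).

VaR = z·σ = 1.881 × 1.35% = 2.539%.

2.539%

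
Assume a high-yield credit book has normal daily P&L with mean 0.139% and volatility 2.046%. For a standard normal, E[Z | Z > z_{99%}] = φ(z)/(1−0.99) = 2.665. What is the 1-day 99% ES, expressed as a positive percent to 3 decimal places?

ES = −(0.139%) + 2.046% × 2.665 = 5.314%.

5.314%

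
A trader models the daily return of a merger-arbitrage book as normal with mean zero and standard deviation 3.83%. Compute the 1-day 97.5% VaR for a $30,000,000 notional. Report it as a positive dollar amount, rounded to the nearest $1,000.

$2,252,000

At 97.5% one-sided, z = 1.960.
VaR = z·σ = 1.960 × 3.83% = 7.507%.
On $30,000,000: 0.07507 × $30,000,000 = $2,252,100.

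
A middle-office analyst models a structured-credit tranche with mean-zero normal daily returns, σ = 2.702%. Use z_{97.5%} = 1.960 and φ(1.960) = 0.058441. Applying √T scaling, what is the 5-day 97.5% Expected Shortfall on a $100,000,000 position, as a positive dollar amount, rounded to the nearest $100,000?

σ_{5d} = 2.702% × √5 = 6.042%.
ES multiplier = φ(z)/(1−α) = 0.058441/0.025 = 2.338.
ES = 6.042% × 2.338 = 14.126%; on $100,000,000: $14,126,000.

$14,100,000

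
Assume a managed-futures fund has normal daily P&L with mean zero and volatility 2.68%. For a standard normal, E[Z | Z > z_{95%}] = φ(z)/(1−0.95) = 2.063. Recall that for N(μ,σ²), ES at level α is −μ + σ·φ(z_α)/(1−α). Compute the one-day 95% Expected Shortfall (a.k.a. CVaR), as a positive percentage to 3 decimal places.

ES = 2.68% × 2.063 = 5.529%.

5.529%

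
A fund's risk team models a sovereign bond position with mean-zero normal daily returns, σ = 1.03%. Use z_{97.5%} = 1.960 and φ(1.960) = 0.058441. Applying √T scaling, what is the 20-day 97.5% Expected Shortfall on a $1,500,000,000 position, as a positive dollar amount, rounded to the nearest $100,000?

σ_{20d} = 1.03% × √20 = 4.606%.
ES multiplier = φ(z)/(1−α) = 0.058441/0.025 = 2.338.
ES = 4.606% × 2.338 = 10.769%; on $1,500,000,000: $161,535,000.

$161,500,000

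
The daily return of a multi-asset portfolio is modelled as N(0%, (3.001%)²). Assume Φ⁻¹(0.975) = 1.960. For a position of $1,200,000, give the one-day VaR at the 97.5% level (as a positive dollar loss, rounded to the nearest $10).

$70,580

VaR = z·σ = 1.960 × 3.001% = 5.882%.
On $1,200,000: 0.05882 × $1,200,000 = $70,584.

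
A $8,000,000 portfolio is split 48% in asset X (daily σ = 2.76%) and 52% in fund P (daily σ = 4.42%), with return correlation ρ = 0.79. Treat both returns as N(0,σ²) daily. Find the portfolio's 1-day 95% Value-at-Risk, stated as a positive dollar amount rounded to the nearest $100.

σ_p² = 0.48²·2.76² + 0.52²·4.42² + 2·0.79·0.48·0.52·2.76·4.42 = 11.8487 (%²).
σ_p = √11.8487 = 3.442%.
At 95%, z = 1.645.
VaR = 1.645 × 3.442% = 5.662%; on $8,000,000 that is $452,960.

$453,000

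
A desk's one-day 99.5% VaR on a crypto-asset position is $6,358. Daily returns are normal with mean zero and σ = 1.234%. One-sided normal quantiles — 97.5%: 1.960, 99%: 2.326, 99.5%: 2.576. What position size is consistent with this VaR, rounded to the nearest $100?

$200,000

VaR as a fraction of value: z·σ = 2.576 × 1.234% = 3.17878%.
Position = $6,358 / 0.0317878 = $200,014.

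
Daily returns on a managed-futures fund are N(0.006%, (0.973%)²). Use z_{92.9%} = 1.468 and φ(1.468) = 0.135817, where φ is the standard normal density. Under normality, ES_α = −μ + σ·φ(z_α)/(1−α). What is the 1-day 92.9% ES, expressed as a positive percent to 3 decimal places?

1.855%

Tail multiplier: φ(z)/(1−α) = 0.135817 / 0.071 = 1.913.
ES = −(0.006%) + 0.973% × 1.913 = 1.855%.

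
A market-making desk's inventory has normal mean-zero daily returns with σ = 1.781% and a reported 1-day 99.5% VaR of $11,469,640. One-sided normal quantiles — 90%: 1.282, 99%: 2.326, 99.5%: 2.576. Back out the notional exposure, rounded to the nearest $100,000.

$250,000,000

VaR as a fraction of value: z·σ = 2.576 × 1.781% = 4.58786%.
Position = $11,469,640 / 0.0458786 = $250,000,000.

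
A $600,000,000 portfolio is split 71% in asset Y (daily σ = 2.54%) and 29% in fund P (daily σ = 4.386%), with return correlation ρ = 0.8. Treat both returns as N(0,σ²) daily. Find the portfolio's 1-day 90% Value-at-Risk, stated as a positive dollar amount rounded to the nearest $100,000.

$22,500,000

σ_p² = 0.71²·2.54² + 0.29²·4.386² + 2·0.8·0.71·0.29·2.54·4.386 = 8.5402 (%²).
σ_p = √8.5402 = 2.922%.
At 90%, z = 1.282.
VaR = 1.282 × 2.922% = 3.746%; on $600,000,000 that is $22,476,000.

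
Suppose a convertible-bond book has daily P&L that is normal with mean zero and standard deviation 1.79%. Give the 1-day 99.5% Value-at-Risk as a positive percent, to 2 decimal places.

At 99.5% one-sided, z = 2.576.
VaR = z·σ = 2.576 × 1.79% = 4.611%.

4.61%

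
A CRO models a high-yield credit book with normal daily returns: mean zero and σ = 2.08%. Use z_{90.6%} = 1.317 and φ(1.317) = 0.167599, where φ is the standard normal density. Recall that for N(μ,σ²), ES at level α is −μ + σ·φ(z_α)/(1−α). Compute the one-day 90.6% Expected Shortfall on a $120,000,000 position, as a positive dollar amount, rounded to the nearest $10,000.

Tail multiplier: φ(z)/(1−α) = 0.167599 / 0.094 = 1.783.
ES = 2.08% × 1.783 = 3.709%.
On $120,000,000: 0.03709 × $120,000,000 = $4,450,800.

$4,450,000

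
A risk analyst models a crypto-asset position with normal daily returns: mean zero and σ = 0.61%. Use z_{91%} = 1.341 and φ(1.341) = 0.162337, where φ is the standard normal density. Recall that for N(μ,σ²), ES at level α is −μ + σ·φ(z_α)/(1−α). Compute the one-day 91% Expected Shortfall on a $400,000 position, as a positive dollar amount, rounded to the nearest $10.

$4,400

Tail multiplier: φ(z)/(1−α) = 0.162337 / 0.09 = 1.804.
ES = 0.61% × 1.804 = 1.100%.
On $400,000: 0.01100 × $400,000 = $4,400.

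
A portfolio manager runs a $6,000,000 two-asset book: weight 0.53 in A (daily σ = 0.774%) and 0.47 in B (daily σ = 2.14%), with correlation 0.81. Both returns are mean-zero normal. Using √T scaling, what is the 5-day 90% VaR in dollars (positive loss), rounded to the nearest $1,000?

$234,000

σ_p = √(0.53²·0.774² + 0.47²·2.14² + 2·0.81·0.53·0.47·0.774·2.14) = 1.360%.
σ_{5d} = 1.360% × √5 = 3.041%.
z(90%) = 1.282.
VaR = 1.282 × 3.041% = 3.899%; on $6,000,000 that is $233,940.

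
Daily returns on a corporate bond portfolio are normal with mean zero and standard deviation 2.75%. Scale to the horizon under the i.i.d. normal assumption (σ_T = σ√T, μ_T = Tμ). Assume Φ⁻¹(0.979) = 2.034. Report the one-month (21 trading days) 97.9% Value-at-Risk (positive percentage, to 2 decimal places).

25.63%

σ_{21d} = 2.75% × √21 = 12.602%.
VaR = 2.034 × 12.602% = 25.632%.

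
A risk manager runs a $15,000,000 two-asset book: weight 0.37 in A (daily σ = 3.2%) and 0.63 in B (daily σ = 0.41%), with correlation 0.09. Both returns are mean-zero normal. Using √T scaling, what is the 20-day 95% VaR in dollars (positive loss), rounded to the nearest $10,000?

σ_p = √(0.37²·3.2² + 0.63²·0.41² + 2·0.09·0.37·0.63·3.2·0.41) = 1.234%.
σ_{20d} = 1.234% × √20 = 5.519%.
z(95%) = 1.645.
VaR = 1.645 × 5.519% = 9.079%; on $15,000,000 that is $1,361,850.

$1,360,000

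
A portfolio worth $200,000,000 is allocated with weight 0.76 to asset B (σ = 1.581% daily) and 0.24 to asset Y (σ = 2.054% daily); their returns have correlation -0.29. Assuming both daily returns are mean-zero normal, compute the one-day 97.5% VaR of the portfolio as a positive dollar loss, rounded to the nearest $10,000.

$4,540,000

σ_p² = 0.76²·1.581² + 0.24²·2.054² + 2·-0.29·0.76·0.24·1.581·2.054 = 1.3432 (%²).
σ_p = √1.3432 = 1.159%.
At 97.5%, z = 1.960.
VaR = 1.960 × 1.159% = 2.272%; on $200,000,000 that is $4,544,000.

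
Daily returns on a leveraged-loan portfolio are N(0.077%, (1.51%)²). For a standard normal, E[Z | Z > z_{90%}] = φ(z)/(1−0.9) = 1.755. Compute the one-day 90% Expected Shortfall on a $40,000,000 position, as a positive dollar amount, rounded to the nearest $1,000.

ES = −(0.077%) + 1.51% × 1.755 = 2.573%.
On $40,000,000: 0.02573 × $40,000,000 = $1,029,200.

$1,029,000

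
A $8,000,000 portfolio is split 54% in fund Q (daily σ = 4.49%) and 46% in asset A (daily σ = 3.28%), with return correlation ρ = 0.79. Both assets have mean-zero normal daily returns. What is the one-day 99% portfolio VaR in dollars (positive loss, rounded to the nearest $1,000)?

$695,000

σ_p² = 0.54²·4.49² + 0.46²·3.28² + 2·0.79·0.54·0.46·4.49·3.28 = 13.9352 (%²).
σ_p = √13.9352 = 3.733%.
At 99%, z = 2.326.
VaR = 2.326 × 3.733% = 8.683%; on $8,000,000 that is $694,640.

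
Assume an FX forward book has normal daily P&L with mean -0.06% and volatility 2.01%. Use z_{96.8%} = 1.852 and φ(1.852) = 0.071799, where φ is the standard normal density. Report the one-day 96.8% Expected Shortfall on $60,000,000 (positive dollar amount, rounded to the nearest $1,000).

$2,742,000

Tail multiplier: φ(z)/(1−α) = 0.071799 / 0.032 = 2.244.
ES = −(-0.06%) + 2.01% × 2.244 = 4.570%.
On $60,000,000: 0.04570 × $60,000,000 = $2,742,000.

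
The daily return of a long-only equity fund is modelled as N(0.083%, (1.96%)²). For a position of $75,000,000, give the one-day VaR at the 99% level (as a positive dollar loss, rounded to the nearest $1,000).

$3,357,000

At 99% one-sided, z = 2.326.
VaR = −μ + z·σ = −(0.083%) + 2.326 × 1.96% = 4.476%.
On $75,000,000: 0.04476 × $75,000,000 = $3,357,000.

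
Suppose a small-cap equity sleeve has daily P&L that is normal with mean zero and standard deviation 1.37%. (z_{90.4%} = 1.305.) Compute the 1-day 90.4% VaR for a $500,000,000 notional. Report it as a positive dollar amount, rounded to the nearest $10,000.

$8,940,000

VaR = z·σ = 1.305 × 1.37% = 1.788%.
On $500,000,000: 0.01788 × $500,000,000 = $8,940,000.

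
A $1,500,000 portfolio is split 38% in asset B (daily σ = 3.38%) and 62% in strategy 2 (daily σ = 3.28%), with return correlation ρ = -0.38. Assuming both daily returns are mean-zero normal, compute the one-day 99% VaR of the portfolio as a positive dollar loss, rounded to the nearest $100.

$68,000

σ_p² = 0.38²·3.38² + 0.62²·3.28² + 2·-0.38·0.38·0.62·3.38·3.28 = 3.8001 (%²).
σ_p = √3.8001 = 1.949%.
At 99%, z = 2.326.
VaR = 2.326 × 1.949% = 4.533%; on $1,500,000 that is $67,995.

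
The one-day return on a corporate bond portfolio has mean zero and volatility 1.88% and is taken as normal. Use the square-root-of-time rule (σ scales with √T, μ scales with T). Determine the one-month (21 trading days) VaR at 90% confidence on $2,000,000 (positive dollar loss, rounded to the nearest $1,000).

At 90%, z = 1.282.
σ_{21d} = 1.88% × √21 = 8.615%.
VaR = 1.282 × 8.615% = 11.044%.
On $2,000,000: 0.11044 × $2,000,000 = $220,880.

$221,000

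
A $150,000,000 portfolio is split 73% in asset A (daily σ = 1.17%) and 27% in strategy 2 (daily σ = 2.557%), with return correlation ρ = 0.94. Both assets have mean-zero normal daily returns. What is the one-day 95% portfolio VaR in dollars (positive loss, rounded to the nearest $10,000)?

$3,750,000

σ_p² = 0.73²·1.17² + 0.27²·2.557² + 2·0.94·0.73·0.27·1.17·2.557 = 2.3147 (%²).
σ_p = √2.3147 = 1.521%.
At 95%, z = 1.645.
VaR = 1.645 × 1.521% = 2.502%; on $150,000,000 that is $3,753,000.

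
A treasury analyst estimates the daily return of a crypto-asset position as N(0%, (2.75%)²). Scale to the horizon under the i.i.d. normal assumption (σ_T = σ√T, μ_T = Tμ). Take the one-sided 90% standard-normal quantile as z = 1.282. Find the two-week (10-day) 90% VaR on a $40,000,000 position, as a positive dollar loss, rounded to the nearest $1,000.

$4,459,000

σ_{10d} = 2.75% × √10 = 8.696%.
VaR = 1.282 × 8.696% = 11.148%.
On $40,000,000: 0.11148 × $40,000,000 = $4,459,200.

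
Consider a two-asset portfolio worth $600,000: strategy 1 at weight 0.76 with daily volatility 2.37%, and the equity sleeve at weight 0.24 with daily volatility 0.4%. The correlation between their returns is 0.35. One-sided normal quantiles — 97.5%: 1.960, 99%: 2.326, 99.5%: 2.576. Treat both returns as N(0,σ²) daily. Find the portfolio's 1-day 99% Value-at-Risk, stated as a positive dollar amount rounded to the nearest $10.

σ_p² = 0.76²·2.37² + 0.24²·0.4² + 2·0.35·0.76·0.24·2.37·0.4 = 3.3746 (%²).
σ_p = √3.3746 = 1.837%.
VaR = 2.326 × 1.837% = 4.273%; on $600,000 that is $25,638.

$25,640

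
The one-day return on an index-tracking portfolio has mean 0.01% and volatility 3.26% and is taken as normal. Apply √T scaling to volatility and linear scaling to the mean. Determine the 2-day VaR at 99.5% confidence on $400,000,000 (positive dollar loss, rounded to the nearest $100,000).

$47,400,000

At 99.5%, z = 2.576.
σ_{2d} = 3.26% × √2 = 4.610%; μ_{2d} = 2 × 0.01% = 0.020%.
VaR = −(0.020%) + 2.576 × 4.610% = 11.855%.
On $400,000,000: 0.11855 × $400,000,000 = $47,420,000.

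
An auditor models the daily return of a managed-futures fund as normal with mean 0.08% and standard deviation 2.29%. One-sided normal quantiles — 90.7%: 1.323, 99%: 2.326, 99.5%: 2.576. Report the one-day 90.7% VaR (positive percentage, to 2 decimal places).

2.95%

VaR = −μ + z·σ = −(0.08%) + 1.323 × 2.29% = 2.950%.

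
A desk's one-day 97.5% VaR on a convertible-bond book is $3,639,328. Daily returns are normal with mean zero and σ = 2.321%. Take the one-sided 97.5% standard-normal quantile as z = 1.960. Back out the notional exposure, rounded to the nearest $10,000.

VaR as a fraction of value: z·σ = 1.960 × 2.321% = 4.54916%.
Position = $3,639,328 / 0.0454916 = $80,000,000.

$80,000,000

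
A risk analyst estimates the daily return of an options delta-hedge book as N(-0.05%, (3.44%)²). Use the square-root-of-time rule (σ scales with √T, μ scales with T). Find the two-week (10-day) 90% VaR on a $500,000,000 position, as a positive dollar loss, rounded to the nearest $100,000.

At 90%, z = 1.282.
σ_{10d} = 3.44% × √10 = 10.878%; μ_{10d} = 10 × -0.05% = -0.500%.
VaR = −(-0.500%) + 1.282 × 10.878% = 14.446%.
On $500,000,000: 0.14446 × $500,000,000 = $72,230,000.

$72,200,000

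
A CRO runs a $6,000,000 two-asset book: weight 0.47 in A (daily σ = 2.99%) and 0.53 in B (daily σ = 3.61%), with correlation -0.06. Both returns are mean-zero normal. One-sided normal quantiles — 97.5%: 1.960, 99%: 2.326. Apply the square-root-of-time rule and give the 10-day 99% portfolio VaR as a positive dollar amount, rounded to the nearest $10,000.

σ_p = √(0.47²·2.99² + 0.53²·3.61² + 2·-0.06·0.47·0.53·2.99·3.61) = 2.305%.
σ_{10d} = 2.305% × √10 = 7.289%.
VaR = 2.326 × 7.289% = 16.954%; on $6,000,000 that is $1,017,240.

$1,020,000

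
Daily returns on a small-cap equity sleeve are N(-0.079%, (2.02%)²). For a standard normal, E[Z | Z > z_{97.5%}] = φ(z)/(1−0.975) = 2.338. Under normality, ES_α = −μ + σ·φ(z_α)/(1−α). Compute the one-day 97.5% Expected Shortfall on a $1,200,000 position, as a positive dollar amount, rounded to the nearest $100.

ES = −(-0.079%) + 2.02% × 2.338 = 4.802%.
On $1,200,000: 0.04802 × $1,200,000 = $57,624.

$57,600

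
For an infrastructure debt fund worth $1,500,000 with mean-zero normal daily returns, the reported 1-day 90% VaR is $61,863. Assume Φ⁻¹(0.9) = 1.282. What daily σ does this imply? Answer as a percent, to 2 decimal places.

VaR as a fraction: $61,863 / $1,500,000 = 4.124%.
σ = VaR / z = 4.124% / 1.282 = 3.217%.

3.22%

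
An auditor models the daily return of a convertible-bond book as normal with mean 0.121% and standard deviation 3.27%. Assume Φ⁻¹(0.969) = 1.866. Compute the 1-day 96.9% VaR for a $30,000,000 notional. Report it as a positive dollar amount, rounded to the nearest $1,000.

$1,794,000

VaR = −μ + z·σ = −(0.121%) + 1.866 × 3.27% = 5.981%.
On $30,000,000: 0.05981 × $30,000,000 = $1,794,300.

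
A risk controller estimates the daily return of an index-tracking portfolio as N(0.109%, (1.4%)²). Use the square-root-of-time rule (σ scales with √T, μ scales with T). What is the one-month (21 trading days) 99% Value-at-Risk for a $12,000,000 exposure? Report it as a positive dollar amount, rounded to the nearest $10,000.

At 99%, z = 2.326.
σ_{21d} = 1.4% × √21 = 6.416%; μ_{21d} = 21 × 0.109% = 2.289%.
VaR = −(2.289%) + 2.326 × 6.416% = 12.635%.
On $12,000,000: 0.12635 × $12,000,000 = $1,516,200.

$1,520,000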